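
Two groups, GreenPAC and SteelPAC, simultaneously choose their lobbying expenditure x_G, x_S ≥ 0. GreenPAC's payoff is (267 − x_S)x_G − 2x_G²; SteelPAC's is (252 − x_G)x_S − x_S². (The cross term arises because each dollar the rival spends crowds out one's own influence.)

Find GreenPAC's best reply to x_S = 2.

Expanding GreenPAC's payoff: 267x_G − x_Sx_G − 2x_G².
∂π/∂x_G = 267 − x_S − 4x_G = 0, so x_G = 66.75 − 0.25x_S.
At x_S = 2: x_G = 66.75 − 0.25·2 = 66.25.

66.25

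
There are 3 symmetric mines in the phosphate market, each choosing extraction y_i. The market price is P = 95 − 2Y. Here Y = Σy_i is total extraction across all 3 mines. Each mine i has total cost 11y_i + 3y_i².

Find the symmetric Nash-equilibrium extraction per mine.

A representative mine's profit is π_i = y_i(95 − 2Y) − 11y_i − 3y_i², with Y = y_i + Σ_{j≠i} y_j.
First-order condition: 84 − 10y_i − 2Σ_{j≠i} y_j = 0.
In a symmetric equilibrium every mine chooses the same y, so Σ_{j≠i} y_j = 2y. The condition becomes 84 − 14y = 0, giving y = 84/14 = 6.

6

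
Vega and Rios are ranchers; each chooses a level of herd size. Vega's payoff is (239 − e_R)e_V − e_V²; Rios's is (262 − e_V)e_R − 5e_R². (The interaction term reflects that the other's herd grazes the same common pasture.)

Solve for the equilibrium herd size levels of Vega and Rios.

112, 15

Expanding Vega's payoff: 239e_V − e_Re_V − e_V².
∂π/∂e_V = 239 − e_R − 2e_V = 0, so e_V = 119.5 − 0.5e_R.
Likewise for Rios: e_R = 26.2 − 0.1e_V.
Plugging e_R into Vega's best response: e_V = 119.5 − 0.5(26.2 − 0.1e_V) ⇒ 0.95e_V = 106.4, so e_V = 112.
Then e_R = 26.2 − 0.1·112 = 15.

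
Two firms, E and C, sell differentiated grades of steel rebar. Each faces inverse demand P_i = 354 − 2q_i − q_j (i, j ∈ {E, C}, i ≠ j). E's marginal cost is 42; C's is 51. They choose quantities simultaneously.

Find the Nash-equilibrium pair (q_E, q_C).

Firm E's profit: π = q_E(354 − 2q_E − q_C) − 42q_E.
∂π/∂q_E = 312 − 4q_E − q_C = 0 ⇒ q_E = 78 − 0.25q_C.
Similarly q_C = 75.75 − 0.25q_E.
Plugging q_C into E's best response: q_E = 78 − 0.25(75.75 − 0.25q_E) ⇒ 0.9375q_E = 59.0625, so q_E = 63.
Then q_C = 75.75 − 0.25·63 = 60.

63, 60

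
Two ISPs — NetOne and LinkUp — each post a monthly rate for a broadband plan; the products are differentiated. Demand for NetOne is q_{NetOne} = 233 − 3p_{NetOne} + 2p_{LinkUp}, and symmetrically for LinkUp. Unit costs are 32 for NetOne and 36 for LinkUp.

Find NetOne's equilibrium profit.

7803

NetOne's profit: π = (p_{NetOne} − 32)(233 − 3p_{NetOne} + 2p_{LinkUp}).
∂π/∂p_{NetOne} = 329 − 6p_{NetOne} + 2p_{LinkUp} = 0 ⇒ p_{NetOne} = 329/6 + (1/3)p_{LinkUp}.
Similarly p_{LinkUp} = 341/6 + (1/3)p_{NetOne}.
Solving the two reaction functions simultaneously: (1 − (1/3)(1/3))p_{NetOne} = 329/6 + (1/3)·(341/6), so (8/9)p_{NetOne} = 664/9 and p_{NetOne} = 83.
Then p_{LinkUp} = 341/6 + (1/3)·83 = 84.5.
q_{NetOne} = 233 − 3·83 + 2·84.5 = 153.
Profit = (83 − 32)·153 = 7803.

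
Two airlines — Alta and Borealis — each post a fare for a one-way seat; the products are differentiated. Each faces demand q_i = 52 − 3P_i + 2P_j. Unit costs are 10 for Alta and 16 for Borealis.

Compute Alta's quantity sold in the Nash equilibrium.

Alta's profit: π = (P_{Alta} − 10)(52 − 3P_{Alta} + 2P_{Borealis}).
∂π/∂P_{Alta} = 82 − 6P_{Alta} + 2P_{Borealis} = 0 ⇒ P_{Alta} = 41/3 + (1/3)P_{Borealis}.
Similarly P_{Borealis} = 50/3 + (1/3)P_{Alta}.
Substituting the second reaction function into the first: P_{Alta} = 41/3 + (1/3)(50/3 + (1/3)P_{Alta}), which gives (8/9)P_{Alta} = 173/9 ⇒ P_{Alta} = 21.625.
Then P_{Borealis} = 50/3 + (1/3)·21.625 = 23.875.
q_{Alta} = 52 − 3·21.625 + 2·23.875 = 34.875.

34.875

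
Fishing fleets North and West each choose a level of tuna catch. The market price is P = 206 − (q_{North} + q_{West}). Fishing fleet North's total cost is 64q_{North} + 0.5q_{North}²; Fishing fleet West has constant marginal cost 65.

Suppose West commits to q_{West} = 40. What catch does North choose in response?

Fishing fleet North's profit: π = q_{North}(206 − (q_{North} + q_{West})) − 64q_{North} − 0.5q_{North}².
∂π/∂q_{North} = 142 − 3q_{North} − q_{West} = 0, so q_{North} = 142/3 − (1/3)q_{West}.
At q_{West} = 40: q_{North} = 142/3 − (1/3)·40 = 34.

34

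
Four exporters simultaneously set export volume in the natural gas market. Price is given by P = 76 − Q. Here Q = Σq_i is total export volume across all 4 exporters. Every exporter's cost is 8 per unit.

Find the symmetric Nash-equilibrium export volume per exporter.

13.6

A representative exporter's profit is π_i = q_i(76 − Q) − 8q_i, with Q = q_i + Σ_{j≠i} q_j.
First-order condition: 68 − 2q_i − Σ_{j≠i} q_j = 0.
With identical exporters, set every q_j = q: then 68 − 2q − 3q = 0, i.e. q = 68/5 = 13.6.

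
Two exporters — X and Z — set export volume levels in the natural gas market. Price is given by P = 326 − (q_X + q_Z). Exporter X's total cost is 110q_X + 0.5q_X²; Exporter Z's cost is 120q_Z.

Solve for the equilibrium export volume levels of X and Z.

Exporter X's profit: π = q_X(326 − (q_X + q_Z)) − 110q_X − 0.5q_X².
∂π/∂q_X = 216 − 3q_X − q_Z = 0, so q_X = 72 − (1/3)q_Z.
For Z: ∂π/∂q_Z = 206 − 2q_Z − q_X = 0 ⇒ q_Z = 103 − 0.5q_X.
Substituting the second reaction function into the first: q_X = 72 − (1/3)(103 − 0.5q_X), which gives (5/6)q_X = 113/3 ⇒ q_X = 45.2.
Then q_Z = 103 − 0.5·45.2 = 80.4.

45.2, 80.4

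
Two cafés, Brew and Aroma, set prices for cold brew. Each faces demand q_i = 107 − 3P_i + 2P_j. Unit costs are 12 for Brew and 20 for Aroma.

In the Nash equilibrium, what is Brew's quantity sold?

Brew's profit: π = (P_{Brew} − 12)(107 − 3P_{Brew} + 2P_{Aroma}).
∂π/∂P_{Brew} = 143 − 6P_{Brew} + 2P_{Aroma} = 0 ⇒ P_{Brew} = 143/6 + (1/3)P_{Aroma}.
Similarly P_{Aroma} = 167/6 + (1/3)P_{Brew}.
Solving the two reaction functions simultaneously: (1 − (1/3)(1/3))P_{Brew} = 143/6 + (1/3)·(167/6), so (8/9)P_{Brew} = 298/9 and P_{Brew} = 37.25.
Then P_{Aroma} = 167/6 + (1/3)·37.25 = 40.25.
q_{Brew} = 107 − 3·37.25 + 2·40.25 = 75.75.

75.75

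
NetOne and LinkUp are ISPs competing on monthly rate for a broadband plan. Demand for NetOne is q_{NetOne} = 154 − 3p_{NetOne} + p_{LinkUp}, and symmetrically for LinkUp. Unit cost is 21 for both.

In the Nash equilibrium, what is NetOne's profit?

1505.28

NetOne's profit: π = (p_{NetOne} − 21)(154 − 3p_{NetOne} + p_{LinkUp}).
∂π/∂p_{NetOne} = 217 − 6p_{NetOne} + p_{LinkUp} = 0 ⇒ p_{NetOne} = 217/6 + (1/6)p_{LinkUp}.
By symmetry p_{LinkUp} = p_{NetOne}; substituting into the reaction function, (5/6)p_{NetOne} = 217/6 and p_{NetOne} = 43.4.
q_{NetOne} = 154 − 3·43.4 + 43.4 = 67.2.
Profit = (43.4 − 21)·67.2 = 1505.28.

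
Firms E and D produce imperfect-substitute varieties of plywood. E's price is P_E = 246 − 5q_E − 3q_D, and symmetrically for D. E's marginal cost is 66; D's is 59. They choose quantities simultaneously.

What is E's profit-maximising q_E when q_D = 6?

16.2

Firm E's profit: π = q_E(246 − 5q_E − 3q_D) − 66q_E.
∂π/∂q_E = 180 − 10q_E − 3q_D = 0 ⇒ q_E = 18 − 0.3q_D.
At q_D = 6: q_E = 18 − 0.3·6 = 16.2.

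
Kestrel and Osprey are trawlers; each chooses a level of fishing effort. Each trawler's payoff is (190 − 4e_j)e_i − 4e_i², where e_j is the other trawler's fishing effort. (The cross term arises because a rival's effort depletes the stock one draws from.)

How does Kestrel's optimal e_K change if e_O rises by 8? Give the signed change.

-4

Kestrel's payoff is (190 − 4e_O)e_K − 4e_K².
∂π/∂e_K = 190 − 4e_O − 8e_K = 0, so e_K = 23.75 − 0.5e_O.
The reaction-function slope is −0.5, so an 8-unit rise in e_O moves e_K by −0.5 × 8 = −4. Kestrel's best response falls — the actions are strategic substitutes.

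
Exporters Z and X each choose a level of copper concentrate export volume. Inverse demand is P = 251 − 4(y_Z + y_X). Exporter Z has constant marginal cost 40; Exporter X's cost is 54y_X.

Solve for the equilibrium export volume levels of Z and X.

Exporter Z's profit: π = y_Z(251 − 4(y_Z + y_X)) − 40y_Z.
∂π/∂y_Z = 211 − 8y_Z − 4y_X = 0, so y_Z = 26.375 − 0.5y_X.
By the same steps for X: y_X = 24.625 − 0.5y_Z.
Plugging y_X into Z's best response: y_Z = 26.375 − 0.5(24.625 − 0.5y_Z) ⇒ 0.75y_Z = 14.0625, so y_Z = 18.75.
Then y_X = 24.625 − 0.5·18.75 = 15.25.

18.75, 15.25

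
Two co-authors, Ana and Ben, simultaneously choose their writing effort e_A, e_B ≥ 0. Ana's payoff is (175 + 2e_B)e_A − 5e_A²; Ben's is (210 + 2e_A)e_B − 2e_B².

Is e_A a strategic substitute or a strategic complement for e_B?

strategic complements

Expanding Ana's payoff: 175e_A + 2e_Be_A − 5e_A².
∂π/∂e_A = 175 + 2e_B − 10e_A = 0, so e_A = 17.5 + 0.2e_B.
The best-response slope de_A/de_B = 0.2 > 0: the reaction function is upward-sloping, so the choices are strategic complements.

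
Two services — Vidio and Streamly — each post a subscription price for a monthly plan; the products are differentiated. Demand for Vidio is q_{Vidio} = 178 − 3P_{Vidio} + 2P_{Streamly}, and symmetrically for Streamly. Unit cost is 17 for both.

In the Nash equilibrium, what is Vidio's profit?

4860.1875

Vidio's profit: π = (P_{Vidio} − 17)(178 − 3P_{Vidio} + 2P_{Streamly}).
∂π/∂P_{Vidio} = 229 − 6P_{Vidio} + 2P_{Streamly} = 0 ⇒ P_{Vidio} = 229/6 + (1/3)P_{Streamly}.
Setting P_{Vidio} = P_{Streamly} in the reaction function: P_{Vidio} = 229/6 + (1/3)P_{Vidio}, so P_{Vidio} = (229/6) / (2/3) = 57.25.
q_{Vidio} = 178 − 3·57.25 + 2·57.25 = 120.75.
Profit = (57.25 − 17)·120.75 = 4860.1875.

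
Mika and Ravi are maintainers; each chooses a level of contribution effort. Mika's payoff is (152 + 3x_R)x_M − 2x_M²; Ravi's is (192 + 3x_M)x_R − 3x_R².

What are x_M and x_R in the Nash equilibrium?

99.2, 81.6

Expanding Mika's payoff: 152x_M + 3x_Rx_M − 2x_M².
∂π/∂x_M = 152 + 3x_R − 4x_M = 0, so x_M = 38 + 0.75x_R.
Likewise for Ravi: x_R = 32 + 0.5x_M.
Substituting the second reaction function into the first: x_M = 38 + 0.75(32 + 0.5x_M), which gives 0.625x_M = 62 ⇒ x_M = 99.2.
Then x_R = 32 + 0.5·99.2 = 81.6.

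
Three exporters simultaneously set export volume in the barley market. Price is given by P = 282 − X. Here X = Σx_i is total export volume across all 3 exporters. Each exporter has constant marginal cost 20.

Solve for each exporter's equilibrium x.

A representative exporter's profit is π_i = x_i(282 − X) − 20x_i, with X = x_i + Σ_{j≠i} x_j.
First-order condition: 262 − 2x_i − Σ_{j≠i} x_j = 0.
Imposing symmetry (x_j = x for all j) turns Σ_{j≠i} x_j into 2x, so 262 = 4x and x = 65.5.

65.5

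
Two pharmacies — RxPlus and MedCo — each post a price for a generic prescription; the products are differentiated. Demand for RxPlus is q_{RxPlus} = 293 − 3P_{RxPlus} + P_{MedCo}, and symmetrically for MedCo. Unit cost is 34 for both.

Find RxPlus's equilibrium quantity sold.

RxPlus's profit: π = (P_{RxPlus} − 34)(293 − 3P_{RxPlus} + P_{MedCo}).
∂π/∂P_{RxPlus} = 395 − 6P_{RxPlus} + P_{MedCo} = 0 ⇒ P_{RxPlus} = 395/6 + (1/6)P_{MedCo}.
Setting P_{RxPlus} = P_{MedCo} in the reaction function: P_{RxPlus} = 395/6 + (1/6)P_{RxPlus}, so P_{RxPlus} = (395/6) / (5/6) = 79.
q_{RxPlus} = 293 − 3·79 + 79 = 135.

135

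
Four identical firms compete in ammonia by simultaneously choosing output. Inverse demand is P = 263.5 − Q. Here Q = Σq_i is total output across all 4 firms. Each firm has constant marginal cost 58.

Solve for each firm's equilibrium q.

A representative firm's profit is π_i = q_i(263.5 − Q) − 58q_i, with Q = q_i + Σ_{j≠i} q_j.
First-order condition: 205.5 − 2q_i − Σ_{j≠i} q_j = 0.
In a symmetric equilibrium every firm chooses the same q, so Σ_{j≠i} q_j = 3q. The condition becomes 205.5 − 5q = 0, giving q = 205.5/5 = 41.1.

41.1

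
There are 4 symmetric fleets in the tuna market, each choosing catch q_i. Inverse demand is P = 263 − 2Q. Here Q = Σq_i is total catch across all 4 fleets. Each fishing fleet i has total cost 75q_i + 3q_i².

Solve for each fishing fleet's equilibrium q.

11.75

A representative fishing fleet's profit is π_i = q_i(263 − 2Q) − 75q_i − 3q_i², with Q = q_i + Σ_{j≠i} q_j.
First-order condition: 188 − 10q_i − 2Σ_{j≠i} q_j = 0.
With identical fishing fleets, set every q_j = q: then 188 − 10q − 6q = 0, i.e. q = 188/16 = 11.75.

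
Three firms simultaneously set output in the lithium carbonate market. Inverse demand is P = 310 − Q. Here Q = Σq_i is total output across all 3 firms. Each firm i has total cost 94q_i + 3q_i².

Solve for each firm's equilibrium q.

21.6

A representative firm's profit is π_i = q_i(310 − Q) − 94q_i − 3q_i², with Q = q_i + Σ_{j≠i} q_j.
First-order condition: 216 − 8q_i − Σ_{j≠i} q_j = 0.
In a symmetric equilibrium every firm chooses the same q, so Σ_{j≠i} q_j = 2q. The condition becomes 216 − 10q = 0, giving q = 216/10 = 21.6.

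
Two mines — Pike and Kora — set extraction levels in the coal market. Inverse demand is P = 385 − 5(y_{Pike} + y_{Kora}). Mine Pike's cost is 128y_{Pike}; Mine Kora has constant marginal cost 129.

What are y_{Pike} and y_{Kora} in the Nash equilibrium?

17.2, 17

Mine Pike's profit: π = y_{Pike}(385 − 5(y_{Pike} + y_{Kora})) − 128y_{Pike}.
∂π/∂y_{Pike} = 257 − 10y_{Pike} − 5y_{Kora} = 0, so y_{Pike} = 25.7 − 0.5y_{Kora}.
By the same steps for Kora: y_{Kora} = 25.6 − 0.5y_{Pike}.
Substituting the second reaction function into the first: y_{Pike} = 25.7 − 0.5(25.6 − 0.5y_{Pike}), which gives 0.75y_{Pike} = 12.9 ⇒ y_{Pike} = 17.2.
Then y_{Kora} = 25.6 − 0.5·17.2 = 17.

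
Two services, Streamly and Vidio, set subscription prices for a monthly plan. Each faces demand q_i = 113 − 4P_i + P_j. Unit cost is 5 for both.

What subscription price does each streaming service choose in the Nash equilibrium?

Streamly's profit: π = (P_{Streamly} − 5)(113 − 4P_{Streamly} + P_{Vidio}).
∂π/∂P_{Streamly} = 133 − 8P_{Streamly} + P_{Vidio} = 0 ⇒ P_{Streamly} = 16.625 + 0.125P_{Vidio}.
By symmetry P_{Vidio} = P_{Streamly}; substituting into the reaction function, 0.875P_{Streamly} = 16.625 and P_{Streamly} = 19.

19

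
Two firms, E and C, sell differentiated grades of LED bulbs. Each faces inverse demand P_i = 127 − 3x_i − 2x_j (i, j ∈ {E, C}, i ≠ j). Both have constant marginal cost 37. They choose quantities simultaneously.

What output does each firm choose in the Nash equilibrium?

11.25

Firm E's profit: π = x_E(127 − 3x_E − 2x_C) − 37x_E.
∂π/∂x_E = 90 − 6x_E − 2x_C = 0 ⇒ x_E = 15 − (1/3)x_C.
The game is symmetric, so in equilibrium x_C = x_E: the reaction function gives (4/3)x_E = 15, hence x_E = 11.25.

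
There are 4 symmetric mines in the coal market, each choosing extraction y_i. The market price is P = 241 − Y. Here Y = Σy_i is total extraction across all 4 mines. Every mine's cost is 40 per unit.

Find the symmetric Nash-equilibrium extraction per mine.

A representative mine's profit is π_i = y_i(241 − Y) − 40y_i, with Y = y_i + Σ_{j≠i} y_j.
First-order condition: 201 − 2y_i − Σ_{j≠i} y_j = 0.
With identical mines, set every y_j = y: then 201 − 2y − 3y = 0, i.e. y = 201/5 = 40.2.

40.2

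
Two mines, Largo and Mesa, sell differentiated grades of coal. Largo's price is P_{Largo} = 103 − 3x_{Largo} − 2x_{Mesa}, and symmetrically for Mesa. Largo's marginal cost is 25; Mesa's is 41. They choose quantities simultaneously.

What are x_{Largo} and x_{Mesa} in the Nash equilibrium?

Mine Largo's profit: π = x_{Largo}(103 − 3x_{Largo} − 2x_{Mesa}) − 25x_{Largo}.
∂π/∂x_{Largo} = 78 − 6x_{Largo} − 2x_{Mesa} = 0 ⇒ x_{Largo} = 13 − (1/3)x_{Mesa}.
Similarly x_{Mesa} = 31/3 − (1/3)x_{Largo}.
Solving the two reaction functions simultaneously: (1 − (−1/3)(−1/3))x_{Largo} = 13 − (1/3)·(31/3), so (8/9)x_{Largo} = 86/9 and x_{Largo} = 10.75.
Then x_{Mesa} = 31/3 − (1/3)·10.75 = 6.75.

10.75, 6.75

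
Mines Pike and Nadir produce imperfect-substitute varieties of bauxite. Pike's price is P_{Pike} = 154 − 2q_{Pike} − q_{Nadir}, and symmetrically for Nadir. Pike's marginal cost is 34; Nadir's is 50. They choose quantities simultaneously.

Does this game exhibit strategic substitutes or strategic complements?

strategic substitutes

Mine Pike's profit: π = q_{Pike}(154 − 2q_{Pike} − q_{Nadir}) − 34q_{Pike}.
∂π/∂q_{Pike} = 120 − 4q_{Pike} − q_{Nadir} = 0 ⇒ q_{Pike} = 30 − 0.25q_{Nadir}.
The best-response slope dq_{Pike}/dq_{Nadir} = −0.25 < 0: the reaction function is downward-sloping, so the choices are strategic substitutes.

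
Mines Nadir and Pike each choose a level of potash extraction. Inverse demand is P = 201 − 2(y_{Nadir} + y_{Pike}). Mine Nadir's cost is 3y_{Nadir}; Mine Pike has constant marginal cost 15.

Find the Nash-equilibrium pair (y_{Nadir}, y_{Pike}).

Mine Nadir's profit: π = y_{Nadir}(201 − 2(y_{Nadir} + y_{Pike})) − 3y_{Nadir}.
∂π/∂y_{Nadir} = 198 − 4y_{Nadir} − 2y_{Pike} = 0, so y_{Nadir} = 49.5 − 0.5y_{Pike}.
By the same steps for Pike: y_{Pike} = 46.5 − 0.5y_{Nadir}.
Plugging y_{Pike} into Nadir's best response: y_{Nadir} = 49.5 − 0.5(46.5 − 0.5y_{Nadir}) ⇒ 0.75y_{Nadir} = 26.25, so y_{Nadir} = 35.
Then y_{Pike} = 46.5 − 0.5·35 = 29.

35, 29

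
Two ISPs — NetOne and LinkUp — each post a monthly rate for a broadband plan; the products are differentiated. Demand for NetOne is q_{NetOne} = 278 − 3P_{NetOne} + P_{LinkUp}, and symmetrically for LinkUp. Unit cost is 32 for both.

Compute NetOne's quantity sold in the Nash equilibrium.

NetOne's profit: π = (P_{NetOne} − 32)(278 − 3P_{NetOne} + P_{LinkUp}).
∂π/∂P_{NetOne} = 374 − 6P_{NetOne} + P_{LinkUp} = 0 ⇒ P_{NetOne} = 187/3 + (1/6)P_{LinkUp}.
By symmetry P_{LinkUp} = P_{NetOne}; substituting into the reaction function, (5/6)P_{NetOne} = 187/3 and P_{NetOne} = 74.8.
q_{NetOne} = 278 − 3·74.8 + 74.8 = 128.4.

128.4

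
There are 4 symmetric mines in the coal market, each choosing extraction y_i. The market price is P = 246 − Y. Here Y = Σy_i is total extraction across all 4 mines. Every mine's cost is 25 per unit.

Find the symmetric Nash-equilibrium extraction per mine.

A representative mine's profit is π_i = y_i(246 − Y) − 25y_i, with Y = y_i + Σ_{j≠i} y_j.
First-order condition: 221 − 2y_i − Σ_{j≠i} y_j = 0.
With identical mines, set every y_j = y: then 221 − 2y − 3y = 0, i.e. y = 221/5 = 44.2.

44.2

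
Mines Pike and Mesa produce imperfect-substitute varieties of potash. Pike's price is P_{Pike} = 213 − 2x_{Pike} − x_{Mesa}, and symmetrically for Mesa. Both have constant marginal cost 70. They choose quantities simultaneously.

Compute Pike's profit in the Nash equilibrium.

Mine Pike's profit: π = x_{Pike}(213 − 2x_{Pike} − x_{Mesa}) − 70x_{Pike}.
∂π/∂x_{Pike} = 143 − 4x_{Pike} − x_{Mesa} = 0 ⇒ x_{Pike} = 35.75 − 0.25x_{Mesa}.
By symmetry x_{Mesa} = x_{Pike}; substituting into the reaction function, 1.25x_{Pike} = 35.75 and x_{Pike} = 28.6.
P_{Pike} = 213 − 2·28.6 − 28.6 = 127.2.
Profit = (127.2 − 70)·28.6 = 1635.92.

1635.92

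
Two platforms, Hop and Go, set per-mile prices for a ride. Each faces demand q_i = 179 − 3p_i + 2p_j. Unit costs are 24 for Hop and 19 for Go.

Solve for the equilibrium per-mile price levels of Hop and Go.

61.8125, 59.9375

Hop's profit: π = (p_{Hop} − 24)(179 − 3p_{Hop} + 2p_{Go}).
∂π/∂p_{Hop} = 251 − 6p_{Hop} + 2p_{Go} = 0 ⇒ p_{Hop} = 251/6 + (1/3)p_{Go}.
Similarly p_{Go} = 118/3 + (1/3)p_{Hop}.
Plugging p_{Go} into Hop's best response: p_{Hop} = 251/6 + (1/3)(118/3 + (1/3)p_{Hop}) ⇒ (8/9)p_{Hop} = 989/18, so p_{Hop} = 61.8125.
Then p_{Go} = 118/3 + (1/3)·61.8125 = 59.9375.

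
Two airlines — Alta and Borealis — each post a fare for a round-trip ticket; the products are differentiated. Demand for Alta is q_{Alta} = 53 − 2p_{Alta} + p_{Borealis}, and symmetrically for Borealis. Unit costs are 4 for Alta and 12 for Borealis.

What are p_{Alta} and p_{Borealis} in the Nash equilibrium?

21.4, 24.6

Alta's profit: π = (p_{Alta} − 4)(53 − 2p_{Alta} + p_{Borealis}).
∂π/∂p_{Alta} = 61 − 4p_{Alta} + p_{Borealis} = 0 ⇒ p_{Alta} = 15.25 + 0.25p_{Borealis}.
Similarly p_{Borealis} = 19.25 + 0.25p_{Alta}.
Plugging p_{Borealis} into Alta's best response: p_{Alta} = 15.25 + 0.25(19.25 + 0.25p_{Alta}) ⇒ 0.9375p_{Alta} = 20.0625, so p_{Alta} = 21.4.
Then p_{Borealis} = 19.25 + 0.25·21.4 = 24.6.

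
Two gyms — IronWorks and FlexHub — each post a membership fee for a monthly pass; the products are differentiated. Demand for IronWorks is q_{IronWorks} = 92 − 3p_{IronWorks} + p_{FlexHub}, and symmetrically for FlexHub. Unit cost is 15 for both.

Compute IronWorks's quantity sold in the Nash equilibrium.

37.2

IronWorks's profit: π = (p_{IronWorks} − 15)(92 − 3p_{IronWorks} + p_{FlexHub}).
∂π/∂p_{IronWorks} = 137 − 6p_{IronWorks} + p_{FlexHub} = 0 ⇒ p_{IronWorks} = 137/6 + (1/6)p_{FlexHub}.
By symmetry p_{FlexHub} = p_{IronWorks}; substituting into the reaction function, (5/6)p_{IronWorks} = 137/6 and p_{IronWorks} = 27.4.
q_{IronWorks} = 92 − 3·27.4 + 27.4 = 37.2.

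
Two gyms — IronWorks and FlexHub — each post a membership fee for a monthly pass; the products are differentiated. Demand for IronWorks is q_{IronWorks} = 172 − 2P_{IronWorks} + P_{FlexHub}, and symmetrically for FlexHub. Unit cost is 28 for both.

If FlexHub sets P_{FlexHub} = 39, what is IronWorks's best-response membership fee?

66.75

IronWorks's profit: π = (P_{IronWorks} − 28)(172 − 2P_{IronWorks} + P_{FlexHub}).
∂π/∂P_{IronWorks} = 228 − 4P_{IronWorks} + P_{FlexHub} = 0 ⇒ P_{IronWorks} = 57 + 0.25P_{FlexHub}.
At P_{FlexHub} = 39: P_{IronWorks} = 57 + 0.25·39 = 66.75.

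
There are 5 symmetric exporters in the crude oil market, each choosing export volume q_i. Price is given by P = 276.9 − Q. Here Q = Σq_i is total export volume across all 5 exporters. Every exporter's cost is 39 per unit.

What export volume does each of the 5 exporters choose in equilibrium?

A representative exporter's profit is π_i = q_i(276.9 − Q) − 39q_i, with Q = q_i + Σ_{j≠i} q_j.
First-order condition: 237.9 − 2q_i − Σ_{j≠i} q_j = 0.
In a symmetric equilibrium every exporter chooses the same q, so Σ_{j≠i} q_j = 4q. The condition becomes 237.9 − 6q = 0, giving q = 237.9/6 = 39.65.

39.65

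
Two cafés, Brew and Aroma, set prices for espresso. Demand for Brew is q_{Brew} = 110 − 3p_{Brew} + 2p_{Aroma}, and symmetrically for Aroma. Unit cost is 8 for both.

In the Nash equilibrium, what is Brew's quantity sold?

Brew's profit: π = (p_{Brew} − 8)(110 − 3p_{Brew} + 2p_{Aroma}).
∂π/∂p_{Brew} = 134 − 6p_{Brew} + 2p_{Aroma} = 0 ⇒ p_{Brew} = 67/3 + (1/3)p_{Aroma}.
By symmetry p_{Aroma} = p_{Brew}; substituting into the reaction function, (2/3)p_{Brew} = 67/3 and p_{Brew} = 33.5.
q_{Brew} = 110 − 3·33.5 + 2·33.5 = 76.5.

76.5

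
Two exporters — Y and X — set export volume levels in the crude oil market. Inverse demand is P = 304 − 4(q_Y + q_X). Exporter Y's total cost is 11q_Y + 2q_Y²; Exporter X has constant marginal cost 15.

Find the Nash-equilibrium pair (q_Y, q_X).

Exporter Y's profit: π = q_Y(304 − 4(q_Y + q_X)) − 11q_Y − 2q_Y².
∂π/∂q_Y = 293 − 12q_Y − 4q_X = 0, so q_Y = 293/12 − (1/3)q_X.
For X: ∂π/∂q_X = 289 − 8q_X − 4q_Y = 0 ⇒ q_X = 36.125 − 0.5q_Y.
Solving the two reaction functions simultaneously: (1 − (−1/3)(−0.5))q_Y = 293/12 − (1/3)·36.125, so (5/6)q_Y = 12.375 and q_Y = 14.85.
Then q_X = 36.125 − 0.5·14.85 = 28.7.

14.85, 28.7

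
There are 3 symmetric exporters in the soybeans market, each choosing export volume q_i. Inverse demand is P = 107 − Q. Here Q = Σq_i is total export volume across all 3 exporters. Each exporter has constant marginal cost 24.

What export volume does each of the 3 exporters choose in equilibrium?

20.75

A representative exporter's profit is π_i = q_i(107 − Q) − 24q_i, with Q = q_i + Σ_{j≠i} q_j.
First-order condition: 83 − 2q_i − Σ_{j≠i} q_j = 0.
Imposing symmetry (q_j = q for all j) turns Σ_{j≠i} q_j into 2q, so 83 = 4q and q = 20.75.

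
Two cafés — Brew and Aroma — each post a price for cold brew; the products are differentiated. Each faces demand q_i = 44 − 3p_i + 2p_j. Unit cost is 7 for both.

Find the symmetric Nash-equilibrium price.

Brew's profit: π = (p_{Brew} − 7)(44 − 3p_{Brew} + 2p_{Aroma}).
∂π/∂p_{Brew} = 65 − 6p_{Brew} + 2p_{Aroma} = 0 ⇒ p_{Brew} = 65/6 + (1/3)p_{Aroma}.
By symmetry p_{Aroma} = p_{Brew}; substituting into the reaction function, (2/3)p_{Brew} = 65/6 and p_{Brew} = 16.25.

16.25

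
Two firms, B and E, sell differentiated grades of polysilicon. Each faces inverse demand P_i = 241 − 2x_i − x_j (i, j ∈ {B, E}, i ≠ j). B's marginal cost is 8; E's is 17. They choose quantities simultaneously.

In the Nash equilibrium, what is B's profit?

4455.68

Firm B's profit: π = x_B(241 − 2x_B − x_E) − 8x_B.
∂π/∂x_B = 233 − 4x_B − x_E = 0 ⇒ x_B = 58.25 − 0.25x_E.
Similarly x_E = 56 − 0.25x_B.
Substituting the second reaction function into the first: x_B = 58.25 − 0.25(56 − 0.25x_B), which gives 0.9375x_B = 44.25 ⇒ x_B = 47.2.
Then x_E = 56 − 0.25·47.2 = 44.2.
P_B = 241 − 2·47.2 − 44.2 = 102.4.
Profit = (102.4 − 8)·47.2 = 4455.68.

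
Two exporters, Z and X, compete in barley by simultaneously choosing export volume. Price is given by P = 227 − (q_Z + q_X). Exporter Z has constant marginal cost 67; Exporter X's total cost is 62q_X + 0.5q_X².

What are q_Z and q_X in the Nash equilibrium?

63, 34

Exporter Z's profit: π = q_Z(227 − (q_Z + q_X)) − 67q_Z.
∂π/∂q_Z = 160 − 2q_Z − q_X = 0, so q_Z = 80 − 0.5q_X.
For X: ∂π/∂q_X = 165 − 3q_X − q_Z = 0 ⇒ q_X = 55 − (1/3)q_Z.
Solving the two reaction functions simultaneously: (1 − (−0.5)(−1/3))q_Z = 80 − 0.5·55, so (5/6)q_Z = 52.5 and q_Z = 63.
Then q_X = 55 − (1/3)·63 = 34.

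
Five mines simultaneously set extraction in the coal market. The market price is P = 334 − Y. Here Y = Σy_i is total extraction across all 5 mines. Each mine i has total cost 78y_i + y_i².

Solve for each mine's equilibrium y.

32

A representative mine's profit is π_i = y_i(334 − Y) − 78y_i − y_i², with Y = y_i + Σ_{j≠i} y_j.
First-order condition: 256 − 4y_i − Σ_{j≠i} y_j = 0.
With identical mines, set every y_j = y: then 256 − 4y − 4y = 0, i.e. y = 256/8 = 32.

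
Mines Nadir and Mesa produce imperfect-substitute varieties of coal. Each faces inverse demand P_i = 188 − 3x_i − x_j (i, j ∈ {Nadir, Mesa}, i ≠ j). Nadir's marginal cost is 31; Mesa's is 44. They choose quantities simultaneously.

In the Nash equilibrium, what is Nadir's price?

Mine Nadir's profit: π = x_{Nadir}(188 − 3x_{Nadir} − x_{Mesa}) − 31x_{Nadir}.
∂π/∂x_{Nadir} = 157 − 6x_{Nadir} − x_{Mesa} = 0 ⇒ x_{Nadir} = 157/6 − (1/6)x_{Mesa}.
Similarly x_{Mesa} = 24 − (1/6)x_{Nadir}.
Solving the two reaction functions simultaneously: (1 − (−1/6)(−1/6))x_{Nadir} = 157/6 − (1/6)·24, so (35/36)x_{Nadir} = 133/6 and x_{Nadir} = 22.8.
Then x_{Mesa} = 24 − (1/6)·22.8 = 20.2.
P_{Nadir} = 188 − 3·22.8 − 20.2 = 99.4.

99.4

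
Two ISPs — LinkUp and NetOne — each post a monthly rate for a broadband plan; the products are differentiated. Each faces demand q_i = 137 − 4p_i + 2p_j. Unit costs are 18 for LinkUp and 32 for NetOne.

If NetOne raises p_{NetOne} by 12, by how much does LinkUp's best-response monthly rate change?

LinkUp's profit: π = (p_{LinkUp} − 18)(137 − 4p_{LinkUp} + 2p_{NetOne}).
∂π/∂p_{LinkUp} = 209 − 8p_{LinkUp} + 2p_{NetOne} = 0 ⇒ p_{LinkUp} = 26.125 + 0.25p_{NetOne}.
The reaction-function slope is 0.25, so a 12-unit rise in p_{NetOne} moves p_{LinkUp} by 0.25 × 12 = 3. LinkUp's best response rises — the actions are strategic complements.

3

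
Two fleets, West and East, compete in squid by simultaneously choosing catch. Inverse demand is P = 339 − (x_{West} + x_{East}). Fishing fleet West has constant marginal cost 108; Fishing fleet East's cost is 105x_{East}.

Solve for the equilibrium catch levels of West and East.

Fishing fleet West's profit: π = x_{West}(339 − (x_{West} + x_{East})) − 108x_{West}.
∂π/∂x_{West} = 231 − 2x_{West} − x_{East} = 0, so x_{West} = 115.5 − 0.5x_{East}.
By the same steps for East: x_{East} = 117 − 0.5x_{West}.
Substituting the second reaction function into the first: x_{West} = 115.5 − 0.5(117 − 0.5x_{West}), which gives 0.75x_{West} = 57 ⇒ x_{West} = 76.
Then x_{East} = 117 − 0.5·76 = 79.

76, 79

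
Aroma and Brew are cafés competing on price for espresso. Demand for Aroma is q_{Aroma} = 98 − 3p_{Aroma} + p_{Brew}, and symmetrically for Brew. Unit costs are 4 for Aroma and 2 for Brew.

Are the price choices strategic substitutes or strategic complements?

strategic complements

Aroma's profit: π = (p_{Aroma} − 4)(98 − 3p_{Aroma} + p_{Brew}).
∂π/∂p_{Aroma} = 110 − 6p_{Aroma} + p_{Brew} = 0 ⇒ p_{Aroma} = 55/3 + (1/6)p_{Brew}.
The best-response slope dp_{Aroma}/dp_{Brew} = 1/6 > 0: the reaction function is upward-sloping, so the choices are strategic complements.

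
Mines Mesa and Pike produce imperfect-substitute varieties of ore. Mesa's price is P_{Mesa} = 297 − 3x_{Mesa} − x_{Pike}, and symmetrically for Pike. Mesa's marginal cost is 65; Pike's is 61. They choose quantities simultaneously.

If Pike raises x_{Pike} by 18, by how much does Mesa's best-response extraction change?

Mine Mesa's profit: π = x_{Mesa}(297 − 3x_{Mesa} − x_{Pike}) − 65x_{Mesa}.
∂π/∂x_{Mesa} = 232 − 6x_{Mesa} − x_{Pike} = 0 ⇒ x_{Mesa} = 116/3 − (1/6)x_{Pike}.
The reaction-function slope is −1/6, so an 18-unit rise in x_{Pike} moves x_{Mesa} by −1/6 × 18 = −3. Mesa's best response falls — the actions are strategic substitutes.

-3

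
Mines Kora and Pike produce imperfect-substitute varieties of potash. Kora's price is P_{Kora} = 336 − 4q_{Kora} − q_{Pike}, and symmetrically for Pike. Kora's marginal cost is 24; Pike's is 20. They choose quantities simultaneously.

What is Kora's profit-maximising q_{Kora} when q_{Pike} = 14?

37.25

Mine Kora's profit: π = q_{Kora}(336 − 4q_{Kora} − q_{Pike}) − 24q_{Kora}.
∂π/∂q_{Kora} = 312 − 8q_{Kora} − q_{Pike} = 0 ⇒ q_{Kora} = 39 − 0.125q_{Pike}.
At q_{Pike} = 14: q_{Kora} = 39 − 0.125·14 = 37.25.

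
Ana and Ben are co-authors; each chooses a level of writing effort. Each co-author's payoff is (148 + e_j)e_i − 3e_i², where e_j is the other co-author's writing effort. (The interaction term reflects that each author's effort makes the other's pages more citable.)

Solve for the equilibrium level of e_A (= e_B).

Ana's payoff is (148 + e_B)e_A − 3e_A².
∂π/∂e_A = 148 + e_B − 6e_A = 0, so e_A = 74/3 + (1/6)e_B.
The game is symmetric, so in equilibrium e_B = e_A: the reaction function gives (5/6)e_A = 74/3, hence e_A = 29.6.

29.6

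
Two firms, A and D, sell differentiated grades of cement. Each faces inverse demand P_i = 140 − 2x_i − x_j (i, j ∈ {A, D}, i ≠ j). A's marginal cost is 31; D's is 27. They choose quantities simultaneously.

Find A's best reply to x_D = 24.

21.25

Firm A's profit: π = x_A(140 − 2x_A − x_D) − 31x_A.
∂π/∂x_A = 109 − 4x_A − x_D = 0 ⇒ x_A = 27.25 − 0.25x_D.
At x_D = 24: x_A = 27.25 − 0.25·24 = 21.25.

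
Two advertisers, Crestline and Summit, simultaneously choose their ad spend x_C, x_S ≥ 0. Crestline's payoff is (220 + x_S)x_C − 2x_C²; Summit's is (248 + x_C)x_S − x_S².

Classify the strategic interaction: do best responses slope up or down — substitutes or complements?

Expanding Crestline's payoff: 220x_C + x_Sx_C − 2x_C².
∂π/∂x_C = 220 + x_S − 4x_C = 0, so x_C = 55 + 0.25x_S.
The best-response slope dx_C/dx_S = 0.25 > 0: the reaction function is upward-sloping, so the choices are strategic complements.

strategic complements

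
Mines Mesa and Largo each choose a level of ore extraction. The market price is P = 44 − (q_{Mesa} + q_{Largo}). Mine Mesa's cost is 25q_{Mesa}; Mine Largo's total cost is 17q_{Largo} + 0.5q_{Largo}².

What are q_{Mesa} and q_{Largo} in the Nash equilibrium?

Mine Mesa's profit: π = q_{Mesa}(44 − (q_{Mesa} + q_{Largo})) − 25q_{Mesa}.
∂π/∂q_{Mesa} = 19 − 2q_{Mesa} − q_{Largo} = 0, so q_{Mesa} = 9.5 − 0.5q_{Largo}.
For Largo: ∂π/∂q_{Largo} = 27 − 3q_{Largo} − q_{Mesa} = 0 ⇒ q_{Largo} = 9 − (1/3)q_{Mesa}.
Substituting the second reaction function into the first: q_{Mesa} = 9.5 − 0.5(9 − (1/3)q_{Mesa}), which gives (5/6)q_{Mesa} = 5 ⇒ q_{Mesa} = 6.
Then q_{Largo} = 9 − (1/3)·6 = 7.

6, 7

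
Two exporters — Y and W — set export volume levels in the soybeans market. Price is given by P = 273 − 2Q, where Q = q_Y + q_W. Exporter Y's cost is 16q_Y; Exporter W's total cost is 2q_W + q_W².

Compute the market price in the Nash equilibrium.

116

Exporter Y's profit: π = q_Y(273 − 2(q_Y + q_W)) − 16q_Y.
∂π/∂q_Y = 257 − 4q_Y − 2q_W = 0, so q_Y = 64.25 − 0.5q_W.
For W: ∂π/∂q_W = 271 − 6q_W − 2q_Y = 0 ⇒ q_W = 271/6 − (1/3)q_Y.
Substituting the second reaction function into the first: q_Y = 64.25 − 0.5(271/6 − (1/3)q_Y), which gives (5/6)q_Y = 125/3 ⇒ q_Y = 50.
Then q_W = 271/6 − (1/3)·50 = 28.5.
Equilibrium price: P = 273 − 2·78.5 = 116.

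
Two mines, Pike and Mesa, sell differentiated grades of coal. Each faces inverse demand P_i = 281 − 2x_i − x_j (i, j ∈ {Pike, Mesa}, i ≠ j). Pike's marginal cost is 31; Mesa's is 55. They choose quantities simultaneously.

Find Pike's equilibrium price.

Mine Pike's profit: π = x_{Pike}(281 − 2x_{Pike} − x_{Mesa}) − 31x_{Pike}.
∂π/∂x_{Pike} = 250 − 4x_{Pike} − x_{Mesa} = 0 ⇒ x_{Pike} = 62.5 − 0.25x_{Mesa}.
Similarly x_{Mesa} = 56.5 − 0.25x_{Pike}.
Plugging x_{Mesa} into Pike's best response: x_{Pike} = 62.5 − 0.25(56.5 − 0.25x_{Pike}) ⇒ 0.9375x_{Pike} = 48.375, so x_{Pike} = 51.6.
Then x_{Mesa} = 56.5 − 0.25·51.6 = 43.6.
P_{Pike} = 281 − 2·51.6 − 43.6 = 134.2.

134.2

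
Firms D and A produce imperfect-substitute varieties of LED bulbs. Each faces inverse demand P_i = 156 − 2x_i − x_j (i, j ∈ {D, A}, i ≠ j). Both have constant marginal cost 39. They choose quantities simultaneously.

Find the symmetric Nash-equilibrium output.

23.4

Firm D's profit: π = x_D(156 − 2x_D − x_A) − 39x_D.
∂π/∂x_D = 117 − 4x_D − x_A = 0 ⇒ x_D = 29.25 − 0.25x_A.
The game is symmetric, so in equilibrium x_A = x_D: the reaction function gives 1.25x_D = 29.25, hence x_D = 23.4.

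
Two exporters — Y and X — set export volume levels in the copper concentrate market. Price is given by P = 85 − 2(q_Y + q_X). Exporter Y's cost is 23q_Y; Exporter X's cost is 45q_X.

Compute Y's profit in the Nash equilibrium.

Exporter Y's profit: π = q_Y(85 − 2(q_Y + q_X)) − 23q_Y.
∂π/∂q_Y = 62 − 4q_Y − 2q_X = 0, so q_Y = 15.5 − 0.5q_X.
By the same steps for X: q_X = 10 − 0.5q_Y.
Substituting the second reaction function into the first: q_Y = 15.5 − 0.5(10 − 0.5q_Y), which gives 0.75q_Y = 10.5 ⇒ q_Y = 14.
Then q_X = 10 − 0.5·14 = 3.
Price P = 85 − 2·17 = 51.
Y's profit: (51 − 23)·14 = 392.

392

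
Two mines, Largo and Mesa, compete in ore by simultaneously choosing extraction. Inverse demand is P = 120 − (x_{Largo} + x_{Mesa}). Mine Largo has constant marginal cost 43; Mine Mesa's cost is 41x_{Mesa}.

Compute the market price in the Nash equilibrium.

Mine Largo's profit: π = x_{Largo}(120 − (x_{Largo} + x_{Mesa})) − 43x_{Largo}.
∂π/∂x_{Largo} = 77 − 2x_{Largo} − x_{Mesa} = 0, so x_{Largo} = 38.5 − 0.5x_{Mesa}.
By the same steps for Mesa: x_{Mesa} = 39.5 − 0.5x_{Largo}.
Plugging x_{Mesa} into Largo's best response: x_{Largo} = 38.5 − 0.5(39.5 − 0.5x_{Largo}) ⇒ 0.75x_{Largo} = 18.75, so x_{Largo} = 25.
Then x_{Mesa} = 39.5 − 0.5·25 = 27.
Equilibrium price: P = 120 − 52 = 68.

68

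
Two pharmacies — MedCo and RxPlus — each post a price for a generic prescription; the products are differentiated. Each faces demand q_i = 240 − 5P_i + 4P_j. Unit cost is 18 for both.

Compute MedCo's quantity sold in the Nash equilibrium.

185

MedCo's profit: π = (P_{MedCo} − 18)(240 − 5P_{MedCo} + 4P_{RxPlus}).
∂π/∂P_{MedCo} = 330 − 10P_{MedCo} + 4P_{RxPlus} = 0 ⇒ P_{MedCo} = 33 + 0.4P_{RxPlus}.
The game is symmetric, so in equilibrium P_{RxPlus} = P_{MedCo}: the reaction function gives 0.6P_{MedCo} = 33, hence P_{MedCo} = 55.
q_{MedCo} = 240 − 5·55 + 4·55 = 185.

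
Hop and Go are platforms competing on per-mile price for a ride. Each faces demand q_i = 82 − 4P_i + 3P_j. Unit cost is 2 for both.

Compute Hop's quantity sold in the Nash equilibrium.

64

Hop's profit: π = (P_{Hop} − 2)(82 − 4P_{Hop} + 3P_{Go}).
∂π/∂P_{Hop} = 90 − 8P_{Hop} + 3P_{Go} = 0 ⇒ P_{Hop} = 11.25 + 0.375P_{Go}.
Setting P_{Hop} = P_{Go} in the reaction function: P_{Hop} = 11.25 + 0.375P_{Hop}, so P_{Hop} = 11.25 / 0.625 = 18.
q_{Hop} = 82 − 4·18 + 3·18 = 64.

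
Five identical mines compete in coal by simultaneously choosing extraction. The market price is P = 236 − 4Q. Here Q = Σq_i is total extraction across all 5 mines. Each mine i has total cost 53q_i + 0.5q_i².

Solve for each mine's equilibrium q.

7.32

A representative mine's profit is π_i = q_i(236 − 4Q) − 53q_i − 0.5q_i², with Q = q_i + Σ_{j≠i} q_j.
First-order condition: 183 − 9q_i − 4Σ_{j≠i} q_j = 0.
With identical mines, set every q_j = q: then 183 − 9q − 16q = 0, i.e. q = 183/25 = 7.32.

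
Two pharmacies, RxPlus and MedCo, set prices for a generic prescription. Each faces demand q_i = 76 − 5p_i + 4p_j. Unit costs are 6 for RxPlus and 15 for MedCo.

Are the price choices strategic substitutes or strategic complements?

RxPlus's profit: π = (p_{RxPlus} − 6)(76 − 5p_{RxPlus} + 4p_{MedCo}).
∂π/∂p_{RxPlus} = 106 − 10p_{RxPlus} + 4p_{MedCo} = 0 ⇒ p_{RxPlus} = 10.6 + 0.4p_{MedCo}.
The best-response slope dp_{RxPlus}/dp_{MedCo} = 0.4 > 0: the reaction function is upward-sloping, so the choices are strategic complements.

strategic complements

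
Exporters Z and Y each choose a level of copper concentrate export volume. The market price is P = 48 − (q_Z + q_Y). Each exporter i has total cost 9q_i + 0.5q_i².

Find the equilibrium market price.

28.5

Exporter Z's profit: π = q_Z(48 − (q_Z + q_Y)) − 9q_Z − 0.5q_Z².
∂π/∂q_Z = 39 − 3q_Z − q_Y = 0, so q_Z = 13 − (1/3)q_Y.
The game is symmetric, so in equilibrium q_Y = q_Z: the reaction function gives (4/3)q_Z = 13, hence q_Z = 9.75.
Equilibrium price: P = 48 − 19.5 = 28.5.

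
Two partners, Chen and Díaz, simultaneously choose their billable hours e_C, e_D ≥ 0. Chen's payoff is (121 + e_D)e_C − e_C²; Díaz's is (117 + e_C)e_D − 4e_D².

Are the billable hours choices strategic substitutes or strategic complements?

Expanding Chen's payoff: 121e_C + e_De_C − e_C².
∂π/∂e_C = 121 + e_D − 2e_C = 0, so e_C = 60.5 + 0.5e_D.
The best-response slope de_C/de_D = 0.5 > 0: the reaction function is upward-sloping, so the choices are strategic complements.

strategic complements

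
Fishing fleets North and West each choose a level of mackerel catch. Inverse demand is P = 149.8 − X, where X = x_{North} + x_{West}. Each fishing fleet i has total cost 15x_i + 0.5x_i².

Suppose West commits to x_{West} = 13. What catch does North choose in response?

Fishing fleet North's profit: π = x_{North}(149.8 − (x_{North} + x_{West})) − 15x_{North} − 0.5x_{North}².
∂π/∂x_{North} = 134.8 − 3x_{North} − x_{West} = 0, so x_{North} = 674/15 − (1/3)x_{West}.
At x_{West} = 13: x_{North} = 674/15 − (1/3)·13 = 40.6.

40.6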